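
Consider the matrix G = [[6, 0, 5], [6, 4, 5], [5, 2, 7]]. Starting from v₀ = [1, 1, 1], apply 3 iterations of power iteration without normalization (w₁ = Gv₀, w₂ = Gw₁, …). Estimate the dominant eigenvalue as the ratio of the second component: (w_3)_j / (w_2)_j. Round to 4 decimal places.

λ ≈ 12.8316

w1 = Gv₀ = (6·1 + 0·1 + 5·1; 6·1 + 4·1 + 5·1; 5·1 + 2·1 + 7·1) = (11, 15, 14)
w2 = Gw1 = (6·11 + 0·15 + 5·14; 6·11 + 4·15 + 5·14; 5·11 + 2·15 + 7·14) = (136, 196, 183)
w3 = Gw2 = (1731, 2515, 2353)
Ratio at component: 2515 / 196 = 12.8316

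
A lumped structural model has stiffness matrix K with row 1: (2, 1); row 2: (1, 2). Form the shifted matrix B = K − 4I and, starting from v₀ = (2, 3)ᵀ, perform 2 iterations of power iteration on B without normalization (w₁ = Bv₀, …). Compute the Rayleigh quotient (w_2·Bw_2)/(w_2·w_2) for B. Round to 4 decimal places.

B = K − 4I has rows (-2, 1); (1, -2)
w1 = Bv₀ = ((-2)·2 + 1·3; 1·2 + (-2)·3) = (-1, -4)
w2 = Bw1 = ((-2)·(-1) + 1·(-4); 1·(-1) + (-2)·(-4)) = (-2, 7)
Bw2 = (11, -16)
w2·Bw2 = -134; w2·w2 = 53; μ ≈ -134/53 = -2.5283

μ ≈ -2.5283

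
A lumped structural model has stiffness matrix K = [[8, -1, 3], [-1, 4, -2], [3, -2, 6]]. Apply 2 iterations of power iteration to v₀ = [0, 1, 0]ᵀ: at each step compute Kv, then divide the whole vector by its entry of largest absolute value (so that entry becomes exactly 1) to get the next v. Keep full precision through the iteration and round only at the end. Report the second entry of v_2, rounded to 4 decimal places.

-0.9130

Kv0 = (-1.00000, 4.00000, -2.00000); divide by 4.00000 → v1 = (-0.25000, 1.00000, -0.50000)
Kv1 = (-4.50000, 5.25000, -5.75000); divide by -5.75000 → v2 = (0.78261, -0.91304, 1.00000)
Requested entry of v2: 21/-23 = -0.9130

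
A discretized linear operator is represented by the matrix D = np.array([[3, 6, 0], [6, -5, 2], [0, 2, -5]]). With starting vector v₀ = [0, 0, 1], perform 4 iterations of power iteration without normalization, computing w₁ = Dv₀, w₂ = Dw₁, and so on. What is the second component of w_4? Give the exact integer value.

-2024

w1 = Dv₀ = (0, 2, -5)
w2 = Dw1 = (12, -20, 29)
w3 = Dw2 = (-84, 230, -185)
w4 = Dw3 = (1128, -2024, 1385)
The requested component of w4 is -2024.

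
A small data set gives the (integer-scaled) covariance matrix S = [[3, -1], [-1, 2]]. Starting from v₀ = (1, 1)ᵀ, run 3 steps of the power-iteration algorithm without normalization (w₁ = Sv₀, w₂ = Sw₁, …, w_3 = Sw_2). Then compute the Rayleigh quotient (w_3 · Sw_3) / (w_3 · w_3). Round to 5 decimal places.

3.50000

w1 = Sv₀ = (3·1 + (-1)·1; (-1)·1 + 2·1) = (2, 1)
w2 = Sw1 = (3·2 + (-1)·1; (-1)·2 + 2·1) = (5, 0)
w3 = Sw2 = (15, -5)
Sw3 = (50, -25)
w3·Sw3 = 15·50 + (-5)·(-25) = 875; w3·w3 = 15·15 + (-5)·(-5) = 250
λ ≈ 875/250 = 3.50000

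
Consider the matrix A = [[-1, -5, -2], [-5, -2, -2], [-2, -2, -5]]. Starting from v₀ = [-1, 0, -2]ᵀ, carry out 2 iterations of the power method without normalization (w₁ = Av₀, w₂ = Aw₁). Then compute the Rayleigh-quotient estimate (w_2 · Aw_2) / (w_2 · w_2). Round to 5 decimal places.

w1 = Av₀ = ((-1)·(-1) + (-5)·0 + (-2)·(-2); (-5)·(-1) + (-2)·0 + (-2)·(-2); (-2)·(-1) + (-2)·0 + (-5)·(-2)) = (5, 9, 12)
w2 = Aw1 = ((-1)·5 + (-5)·9 + (-2)·12; (-5)·5 + (-2)·9 + (-2)·12; (-2)·5 + (-2)·9 + (-5)·12) = (-74, -67, -88)
Aw2 = (585, 680, 722)
w2·Aw2 = (-74)·585 + (-67)·680 + (-88)·722 = -152386; w2·w2 = (-74)·(-74) + (-67)·(-67) + (-88)·(-88) = 17709
λ ≈ -152386/17709 = -8.60500

-8.60500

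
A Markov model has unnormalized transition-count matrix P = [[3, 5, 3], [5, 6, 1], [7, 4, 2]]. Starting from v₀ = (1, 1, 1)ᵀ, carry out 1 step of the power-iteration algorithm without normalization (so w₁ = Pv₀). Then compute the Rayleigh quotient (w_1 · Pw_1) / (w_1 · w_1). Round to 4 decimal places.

w1 = Pv₀ = (11, 12, 13)
Pw1 = (132, 140, 151)
w1·Pw1 = 11·132 + 12·140 + 13·151 = 5095; w1·w1 = 11·11 + 12·12 + 13·13 = 434
λ ≈ 5095/434 = 11.7396

11.7396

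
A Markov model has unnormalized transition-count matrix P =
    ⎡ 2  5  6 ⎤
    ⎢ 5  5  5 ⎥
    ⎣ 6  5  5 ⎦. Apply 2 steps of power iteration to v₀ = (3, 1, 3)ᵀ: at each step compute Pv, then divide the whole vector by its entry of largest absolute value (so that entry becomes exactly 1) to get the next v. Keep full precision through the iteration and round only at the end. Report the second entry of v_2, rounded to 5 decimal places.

Pv0 = (29.000000, 35.000000, 38.000000); divide by 38.000000 → v1 = (0.763158, 0.921053, 1.000000)
Pv1 = (12.131579, 13.421053, 14.184211); divide by 14.184211 → v2 = (0.855288, 0.946197, 1.000000)
Requested entry of v2: 510/539 = 0.94620

0.94620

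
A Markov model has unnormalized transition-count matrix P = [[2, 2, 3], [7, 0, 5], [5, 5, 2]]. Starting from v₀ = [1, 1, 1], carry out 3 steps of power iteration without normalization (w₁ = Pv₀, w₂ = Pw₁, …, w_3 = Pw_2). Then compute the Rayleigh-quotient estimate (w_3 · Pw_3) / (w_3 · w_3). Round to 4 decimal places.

λ ≈ 9.8510

w1 = Pv₀ = (7, 12, 12)
w2 = Pw1 = (74, 109, 119)
w3 = Pw2 = (723, 1113, 1153)
Pw3 = (7131, 10826, 11486)
w3·Pw3 = 723·7131 + 1113·10826 + 1153·11486 = 30448409; w3·w3 = 723·723 + 1113·1113 + 1153·1153 = 3090907
λ ≈ 30448409/3090907 = 9.8510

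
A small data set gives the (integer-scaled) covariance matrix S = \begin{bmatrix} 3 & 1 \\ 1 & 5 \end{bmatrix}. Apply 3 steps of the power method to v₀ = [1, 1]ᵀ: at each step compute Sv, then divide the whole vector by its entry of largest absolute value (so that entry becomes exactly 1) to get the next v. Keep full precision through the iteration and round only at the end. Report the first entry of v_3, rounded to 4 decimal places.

Sv0 = (4.00000, 6.00000); divide by 6.00000 → v1 = (0.66667, 1.00000)
Sv1 = (3.00000, 5.66667); divide by 5.66667 → v2 = (0.52941, 1.00000)
Sv2 = (2.58824, 5.52941); divide by 5.52941 → v3 = (0.46809, 1.00000)
Requested entry of v3: 88/188 = 0.4681

0.4681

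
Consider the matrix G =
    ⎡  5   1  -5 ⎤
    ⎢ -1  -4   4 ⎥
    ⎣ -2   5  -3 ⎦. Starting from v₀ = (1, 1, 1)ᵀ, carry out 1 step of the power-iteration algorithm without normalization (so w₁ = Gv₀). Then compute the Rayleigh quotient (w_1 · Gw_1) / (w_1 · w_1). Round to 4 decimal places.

w1 = Gv₀ = (5·1 + 1·1 + (-5)·1; (-1)·1 + (-4)·1 + 4·1; (-2)·1 + 5·1 + (-3)·1) = (1, -1, 0)
Gw1 = (4, 3, -7)
w1·Gw1 = 1·4 + (-1)·3 + 0·(-7) = 1; w1·w1 = 1·1 + (-1)·(-1) + 0·0 = 2
λ ≈ 1/2 = 0.5000

0.5000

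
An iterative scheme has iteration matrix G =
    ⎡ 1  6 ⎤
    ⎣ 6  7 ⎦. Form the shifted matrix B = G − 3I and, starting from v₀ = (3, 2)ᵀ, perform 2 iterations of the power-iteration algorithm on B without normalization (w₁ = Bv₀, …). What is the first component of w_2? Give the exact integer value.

B = G − 3I has rows (-2, 6); (6, 4)
w1 = Bv₀ = ((-2)·3 + 6·2; 6·3 + 4·2) = (6, 26)
w2 = Bw1 = ((-2)·6 + 6·26; 6·6 + 4·26) = (144, 140)
Requested component of w2: 144

144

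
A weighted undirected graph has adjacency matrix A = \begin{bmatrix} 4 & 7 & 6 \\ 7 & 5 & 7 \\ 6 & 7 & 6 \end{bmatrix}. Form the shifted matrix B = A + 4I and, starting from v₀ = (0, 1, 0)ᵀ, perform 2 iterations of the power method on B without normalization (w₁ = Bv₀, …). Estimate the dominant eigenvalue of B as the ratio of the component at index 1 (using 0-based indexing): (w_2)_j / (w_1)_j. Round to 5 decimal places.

B = A + 4I has rows (8, 7, 6); (7, 9, 7); (6, 7, 10)
w1 = Bv₀ = (8·0 + 7·1 + 6·0; 7·0 + 9·1 + 7·0; 6·0 + 7·1 + 10·0) = (7, 9, 7)
w2 = Bw1 = (8·7 + 7·9 + 6·7; 7·7 + 9·9 + 7·7; 6·7 + 7·9 + 10·7) = (161, 179, 175)
Ratio: 179/9 = 19.88889

19.88889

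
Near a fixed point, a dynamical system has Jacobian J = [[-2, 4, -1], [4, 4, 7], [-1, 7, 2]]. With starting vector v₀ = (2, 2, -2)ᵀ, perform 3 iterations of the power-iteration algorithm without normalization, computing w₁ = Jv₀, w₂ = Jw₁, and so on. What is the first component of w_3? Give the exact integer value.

w1 = Jv₀ = (6, 2, 8)
w2 = Jw1 = (-12, 88, 24)
w3 = Jw2 = (352, 472, 676)
The requested component of w3 is 352.

352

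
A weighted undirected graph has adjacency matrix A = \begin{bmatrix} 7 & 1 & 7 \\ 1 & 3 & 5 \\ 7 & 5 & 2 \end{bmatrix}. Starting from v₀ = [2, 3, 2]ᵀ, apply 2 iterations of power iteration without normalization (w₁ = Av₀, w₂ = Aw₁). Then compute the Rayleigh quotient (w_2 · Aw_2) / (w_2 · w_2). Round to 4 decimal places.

13.3403

w1 = Av₀ = (7·2 + 1·3 + 7·2; 1·2 + 3·3 + 5·2; 7·2 + 5·3 + 2·2) = (31, 21, 33)
w2 = Aw1 = (7·31 + 1·21 + 7·33; 1·31 + 3·21 + 5·33; 7·31 + 5·21 + 2·33) = (469, 259, 388)
Aw2 = (6258, 3186, 5354)
w2·Aw2 = 469·6258 + 259·3186 + 388·5354 = 5837528; w2·w2 = 469·469 + 259·259 + 388·388 = 437586
λ ≈ 5837528/437586 = 13.3403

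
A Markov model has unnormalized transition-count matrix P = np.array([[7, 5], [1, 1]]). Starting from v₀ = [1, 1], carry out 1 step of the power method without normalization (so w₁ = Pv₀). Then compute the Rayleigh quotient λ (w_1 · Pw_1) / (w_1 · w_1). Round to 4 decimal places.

w1 = Pv₀ = (7·1 + 5·1; 1·1 + 1·1) = (12, 2)
Pw1 = (94, 14)
w1·Pw1 = 12·94 + 2·14 = 1156; w1·w1 = 12·12 + 2·2 = 148
λ ≈ 1156/148 = 7.8108

λ ≈ 7.8108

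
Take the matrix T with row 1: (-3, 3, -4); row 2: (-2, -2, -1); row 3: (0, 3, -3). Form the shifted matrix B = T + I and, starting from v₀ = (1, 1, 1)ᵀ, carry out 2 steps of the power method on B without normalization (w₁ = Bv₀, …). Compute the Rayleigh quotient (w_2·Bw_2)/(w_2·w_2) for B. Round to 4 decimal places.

μ ≈ -4.1777

B = T + I has rows (-2, 3, -4); (-2, -1, -1); (0, 3, -2)
w1 = Bv₀ = (-3, -4, 1)
w2 = Bw1 = (-10, 9, -14)
Bw2 = (103, 25, 55)
w2·Bw2 = -1575; w2·w2 = 377; μ ≈ -1575/377 = -4.1777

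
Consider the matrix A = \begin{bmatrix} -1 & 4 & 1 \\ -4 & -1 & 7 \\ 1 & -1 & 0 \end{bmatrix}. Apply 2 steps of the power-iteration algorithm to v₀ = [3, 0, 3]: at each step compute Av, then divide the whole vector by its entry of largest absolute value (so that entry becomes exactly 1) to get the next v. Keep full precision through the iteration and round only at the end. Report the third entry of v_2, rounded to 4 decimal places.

Av0 = (0.00000, 9.00000, 3.00000); divide by 9.00000 → v1 = (0.00000, 1.00000, 0.33333)
Av1 = (4.33333, 1.33333, -1.00000); divide by 4.33333 → v2 = (1.00000, 0.30769, -0.23077)
Requested entry of v2: -9/39 = -0.2308

-0.2308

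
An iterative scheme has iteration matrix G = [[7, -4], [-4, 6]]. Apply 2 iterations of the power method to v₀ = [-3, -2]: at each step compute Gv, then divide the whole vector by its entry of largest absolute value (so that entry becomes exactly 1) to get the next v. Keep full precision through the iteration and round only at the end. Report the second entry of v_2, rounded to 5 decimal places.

Gv0 = (-13.000000, 0.000000); divide by -13.000000 → v1 = (1.000000, 0.000000)
Gv1 = (7.000000, -4.000000); divide by 7.000000 → v2 = (1.000000, -0.571429)
Requested entry of v2: 52/-91 = -0.57143

-0.57143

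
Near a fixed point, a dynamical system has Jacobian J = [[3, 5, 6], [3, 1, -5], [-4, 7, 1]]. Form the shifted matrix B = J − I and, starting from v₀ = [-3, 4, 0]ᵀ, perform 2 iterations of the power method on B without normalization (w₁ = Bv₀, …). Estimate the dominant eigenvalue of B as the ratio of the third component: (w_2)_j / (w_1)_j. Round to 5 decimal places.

μ ≈ -2.97500

B = J − I has rows (2, 5, 6); (3, 0, -5); (-4, 7, 0)
w1 = Bv₀ = (14, -9, 40)
w2 = Bw1 = (223, -158, -119)
Ratio: -119/40 = -2.97500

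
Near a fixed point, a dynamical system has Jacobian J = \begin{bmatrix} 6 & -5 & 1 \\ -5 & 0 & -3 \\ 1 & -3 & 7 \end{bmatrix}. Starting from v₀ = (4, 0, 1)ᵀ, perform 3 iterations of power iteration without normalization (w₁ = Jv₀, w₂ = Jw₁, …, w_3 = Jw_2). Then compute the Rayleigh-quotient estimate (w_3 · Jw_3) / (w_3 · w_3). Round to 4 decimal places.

10.5092

w1 = Jv₀ = (6·4 + (-5)·0 + 1·1; (-5)·4 + 0·0 + (-3)·1; 1·4 + (-3)·0 + 7·1) = (25, -23, 11)
w2 = Jw1 = (6·25 + (-5)·(-23) + 1·11; (-5)·25 + 0·(-23) + (-3)·11; 1·25 + (-3)·(-23) + 7·11) = (276, -158, 171)
w3 = Jw2 = (2617, -1893, 1947)
Jw3 = (27114, -18926, 21925)
w3·Jw3 = 2617·27114 + (-1893)·(-18926) + 1947·21925 = 149472231; w3·w3 = 2617·2617 + (-1893)·(-1893) + 1947·1947 = 14222947
λ ≈ 149472231/14222947 = 10.5092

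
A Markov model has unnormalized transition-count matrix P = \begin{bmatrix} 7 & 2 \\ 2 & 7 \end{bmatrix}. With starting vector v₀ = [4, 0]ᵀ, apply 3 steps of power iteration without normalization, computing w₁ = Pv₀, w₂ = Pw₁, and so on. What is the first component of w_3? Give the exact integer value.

1708

w1 = Pv₀ = (7·4 + 2·0; 2·4 + 7·0) = (28, 8)
w2 = Pw1 = (7·28 + 2·8; 2·28 + 7·8) = (212, 112)
w3 = Pw2 = (1708, 1208)
The requested component of w3 is 1708.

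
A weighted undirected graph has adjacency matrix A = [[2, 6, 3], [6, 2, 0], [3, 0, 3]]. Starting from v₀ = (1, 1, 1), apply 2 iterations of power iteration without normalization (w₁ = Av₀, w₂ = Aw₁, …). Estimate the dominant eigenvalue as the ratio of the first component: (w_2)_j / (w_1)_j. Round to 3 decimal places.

w1 = Av₀ = (11, 8, 6)
w2 = Aw1 = (88, 82, 51)
Ratio at component: 88 / 11 = 8.000

λ ≈ 8.000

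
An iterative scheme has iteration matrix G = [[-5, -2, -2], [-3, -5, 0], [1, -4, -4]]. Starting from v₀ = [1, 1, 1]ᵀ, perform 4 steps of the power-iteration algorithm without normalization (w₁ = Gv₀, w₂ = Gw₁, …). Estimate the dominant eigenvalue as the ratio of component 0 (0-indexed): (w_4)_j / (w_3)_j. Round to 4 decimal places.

λ ≈ -8.1326

w1 = Gv₀ = (-9, -8, -7)
w2 = Gw1 = (75, 67, 51)
w3 = Gw2 = (-611, -560, -397)
w4 = Gw3 = (4969, 4633, 3217)
Ratio at component: 4969 / -611 = -8.1326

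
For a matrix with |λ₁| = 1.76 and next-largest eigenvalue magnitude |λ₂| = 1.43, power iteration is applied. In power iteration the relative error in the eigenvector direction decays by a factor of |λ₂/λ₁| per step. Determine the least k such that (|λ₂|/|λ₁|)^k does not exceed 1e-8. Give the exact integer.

|λ₂/λ₁| = 1.43/1.76 = 0.81250
Need k ≥ ln(1e-8) / ln(0.81250) = -18.4207 / -0.2076 ≈ 88.715
Smallest integer k satisfying the bound: 89

89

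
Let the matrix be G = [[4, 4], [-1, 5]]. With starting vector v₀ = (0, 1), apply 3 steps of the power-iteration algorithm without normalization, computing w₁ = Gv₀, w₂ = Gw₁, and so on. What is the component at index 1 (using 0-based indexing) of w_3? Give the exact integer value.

w1 = Gv₀ = (4·0 + 4·1; (-1)·0 + 5·1) = (4, 5)
w2 = Gw1 = (4·4 + 4·5; (-1)·4 + 5·5) = (36, 21)
w3 = Gw2 = (228, 69)
The requested component of w3 is 69.

69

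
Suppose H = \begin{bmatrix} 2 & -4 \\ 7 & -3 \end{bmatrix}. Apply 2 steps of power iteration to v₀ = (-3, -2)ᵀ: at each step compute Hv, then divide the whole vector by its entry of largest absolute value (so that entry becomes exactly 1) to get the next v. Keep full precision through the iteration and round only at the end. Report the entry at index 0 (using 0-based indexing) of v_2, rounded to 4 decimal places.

Hv0 = (2.00000, -15.00000); divide by -15.00000 → v1 = (-0.13333, 1.00000)
Hv1 = (-4.26667, -3.93333); divide by -4.26667 → v2 = (1.00000, 0.92188)
Requested entry of v2: 64/64 = 1.0000

1.0000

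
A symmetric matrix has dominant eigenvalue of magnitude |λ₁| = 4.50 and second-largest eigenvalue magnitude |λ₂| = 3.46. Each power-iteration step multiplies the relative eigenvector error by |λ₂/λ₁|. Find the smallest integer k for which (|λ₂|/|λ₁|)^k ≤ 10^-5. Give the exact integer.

|λ₂/λ₁| = 3.46/4.50 = 0.76889
Need k ≥ ln(10^-5) / ln(0.76889) = -11.5129 / -0.2628 ≈ 43.807
Smallest integer k satisfying the bound: 44

44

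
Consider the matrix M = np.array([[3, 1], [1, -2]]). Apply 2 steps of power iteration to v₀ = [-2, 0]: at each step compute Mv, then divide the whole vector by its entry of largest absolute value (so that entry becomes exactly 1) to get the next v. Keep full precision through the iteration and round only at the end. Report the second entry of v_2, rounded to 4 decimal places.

0.1000

Mv0 = (-6.00000, -2.00000); divide by -6.00000 → v1 = (1.00000, 0.33333)
Mv1 = (3.33333, 0.33333); divide by 3.33333 → v2 = (1.00000, 0.10000)
Requested entry of v2: -2/-20 = 0.1000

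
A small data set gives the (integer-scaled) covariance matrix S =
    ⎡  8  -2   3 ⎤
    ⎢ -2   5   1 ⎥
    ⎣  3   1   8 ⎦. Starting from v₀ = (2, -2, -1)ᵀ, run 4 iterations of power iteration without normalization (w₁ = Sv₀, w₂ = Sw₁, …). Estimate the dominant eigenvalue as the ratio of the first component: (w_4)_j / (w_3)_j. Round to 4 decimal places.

w1 = Sv₀ = (17, -15, -4)
w2 = Sw1 = (154, -113, 4)
w3 = Sw2 = (1470, -869, 381)
w4 = Sw3 = (14641, -6904, 6589)
Ratio at component: 14641 / 1470 = 9.9599

9.9599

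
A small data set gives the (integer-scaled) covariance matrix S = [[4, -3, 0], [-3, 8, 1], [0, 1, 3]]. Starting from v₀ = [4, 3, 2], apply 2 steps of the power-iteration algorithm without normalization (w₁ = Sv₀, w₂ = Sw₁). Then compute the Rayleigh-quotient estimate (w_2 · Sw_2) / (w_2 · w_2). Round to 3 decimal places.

w1 = Sv₀ = (4·4 + (-3)·3 + 0·2; (-3)·4 + 8·3 + 1·2; 0·4 + 1·3 + 3·2) = (7, 14, 9)
w2 = Sw1 = (4·7 + (-3)·14 + 0·9; (-3)·7 + 8·14 + 1·9; 0·7 + 1·14 + 3·9) = (-14, 100, 41)
Sw2 = (-356, 883, 223)
w2·Sw2 = (-14)·(-356) + 100·883 + 41·223 = 102427; w2·w2 = (-14)·(-14) + 100·100 + 41·41 = 11877
λ ≈ 102427/11877 = 8.624

8.624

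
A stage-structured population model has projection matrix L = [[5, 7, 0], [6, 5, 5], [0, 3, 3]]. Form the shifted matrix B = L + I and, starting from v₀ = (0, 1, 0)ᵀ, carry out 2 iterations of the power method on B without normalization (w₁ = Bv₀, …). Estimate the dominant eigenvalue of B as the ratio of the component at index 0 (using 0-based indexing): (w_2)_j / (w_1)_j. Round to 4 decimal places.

μ ≈ 12.0000

B = L + I has rows (6, 7, 0); (6, 6, 5); (0, 3, 4)
w1 = Bv₀ = (7, 6, 3)
w2 = Bw1 = (84, 93, 30)
Ratio: 84/7 = 12.0000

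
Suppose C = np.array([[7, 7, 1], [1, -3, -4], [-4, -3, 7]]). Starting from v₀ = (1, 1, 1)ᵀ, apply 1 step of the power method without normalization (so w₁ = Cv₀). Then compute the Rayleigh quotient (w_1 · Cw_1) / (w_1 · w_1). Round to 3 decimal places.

w1 = Cv₀ = (7·1 + 7·1 + 1·1; 1·1 + (-3)·1 + (-4)·1; (-4)·1 + (-3)·1 + 7·1) = (15, -6, 0)
Cw1 = (63, 33, -42)
w1·Cw1 = 15·63 + (-6)·33 + 0·(-42) = 747; w1·w1 = 15·15 + (-6)·(-6) + 0·0 = 261
λ ≈ 747/261 = 2.862

2.862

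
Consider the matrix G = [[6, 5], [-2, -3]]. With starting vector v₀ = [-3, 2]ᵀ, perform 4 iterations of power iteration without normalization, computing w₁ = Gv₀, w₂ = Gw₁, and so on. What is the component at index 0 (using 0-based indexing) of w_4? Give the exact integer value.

-1008

w1 = Gv₀ = (-8, 0)
w2 = Gw1 = (-48, 16)
w3 = Gw2 = (-208, 48)
w4 = Gw3 = (-1008, 272)
The requested component of w4 is -1008.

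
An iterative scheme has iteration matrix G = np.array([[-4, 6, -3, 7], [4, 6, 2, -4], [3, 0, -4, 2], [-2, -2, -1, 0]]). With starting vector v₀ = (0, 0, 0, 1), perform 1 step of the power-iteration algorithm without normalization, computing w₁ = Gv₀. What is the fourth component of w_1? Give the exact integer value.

w1 = Gv₀ = ((-4)·0 + 6·0 + (-3)·0 + 7·1; 4·0 + 6·0 + 2·0 + (-4)·1; 3·0 + 0·0 + (-4)·0 + 2·1; (-2)·0 + (-2)·0 + (-1)·0 + 0·1) = (7, -4, 2, 0)
The requested component of w1 is 0.

0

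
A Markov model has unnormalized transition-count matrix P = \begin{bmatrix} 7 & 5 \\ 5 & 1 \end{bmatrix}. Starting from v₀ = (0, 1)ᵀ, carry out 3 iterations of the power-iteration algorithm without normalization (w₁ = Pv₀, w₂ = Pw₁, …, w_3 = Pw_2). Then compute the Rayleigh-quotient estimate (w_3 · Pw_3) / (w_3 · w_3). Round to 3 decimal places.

λ ≈ 9.829

w1 = Pv₀ = (7·0 + 5·1; 5·0 + 1·1) = (5, 1)
w2 = Pw1 = (7·5 + 5·1; 5·5 + 1·1) = (40, 26)
w3 = Pw2 = (410, 226)
Pw3 = (4000, 2276)
w3·Pw3 = 410·4000 + 226·2276 = 2154376; w3·w3 = 410·410 + 226·226 = 219176
λ ≈ 2154376/219176 = 9.829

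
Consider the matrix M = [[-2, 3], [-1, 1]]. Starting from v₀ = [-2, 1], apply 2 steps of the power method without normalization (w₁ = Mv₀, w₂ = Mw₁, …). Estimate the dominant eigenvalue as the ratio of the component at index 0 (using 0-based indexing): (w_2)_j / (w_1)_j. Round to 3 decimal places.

w1 = Mv₀ = ((-2)·(-2) + 3·1; (-1)·(-2) + 1·1) = (7, 3)
w2 = Mw1 = ((-2)·7 + 3·3; (-1)·7 + 1·3) = (-5, -4)
Ratio at component: -5 / 7 = -0.714

-0.714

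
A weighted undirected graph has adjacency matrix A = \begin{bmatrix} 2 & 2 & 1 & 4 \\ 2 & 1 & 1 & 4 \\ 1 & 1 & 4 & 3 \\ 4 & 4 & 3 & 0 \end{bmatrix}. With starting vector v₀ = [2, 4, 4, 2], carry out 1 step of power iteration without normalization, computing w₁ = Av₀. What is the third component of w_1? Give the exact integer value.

w1 = Av₀ = (2·2 + 2·4 + 1·4 + 4·2; 2·2 + 1·4 + 1·4 + 4·2; 1·2 + 1·4 + 4·4 + 3·2; 4·2 + 4·4 + 3·4 + 0·2) = (24, 20, 28, 36)
The requested component of w1 is 28.

28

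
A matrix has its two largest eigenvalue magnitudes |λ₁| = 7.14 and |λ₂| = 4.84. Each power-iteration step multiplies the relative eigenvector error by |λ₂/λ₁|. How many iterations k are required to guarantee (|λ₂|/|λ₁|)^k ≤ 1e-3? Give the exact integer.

|λ₂/λ₁| = 4.84/7.14 = 0.67787
Need k ≥ ln(1e-3) / ln(0.67787) = -6.9078 / -0.3888 ≈ 17.767
Smallest integer k satisfying the bound: 18

18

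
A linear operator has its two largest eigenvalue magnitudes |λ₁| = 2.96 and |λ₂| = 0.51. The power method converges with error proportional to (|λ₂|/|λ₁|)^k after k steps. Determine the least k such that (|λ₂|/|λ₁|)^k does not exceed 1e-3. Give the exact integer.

|λ₂/λ₁| = 0.51/2.96 = 0.17230
Need k ≥ ln(1e-3) / ln(0.17230) = -6.9078 / -1.7585 ≈ 3.928
Smallest integer k satisfying the bound: 4

4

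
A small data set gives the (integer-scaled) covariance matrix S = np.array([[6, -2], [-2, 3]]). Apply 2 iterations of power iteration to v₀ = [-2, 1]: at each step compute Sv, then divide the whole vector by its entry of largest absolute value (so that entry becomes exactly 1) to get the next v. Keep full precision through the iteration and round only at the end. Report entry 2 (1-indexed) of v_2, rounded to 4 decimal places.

Sv0 = (-14.00000, 7.00000); divide by -14.00000 → v1 = (1.00000, -0.50000)
Sv1 = (7.00000, -3.50000); divide by 7.00000 → v2 = (1.00000, -0.50000)
Requested entry of v2: 49/-98 = -0.5000

-0.5000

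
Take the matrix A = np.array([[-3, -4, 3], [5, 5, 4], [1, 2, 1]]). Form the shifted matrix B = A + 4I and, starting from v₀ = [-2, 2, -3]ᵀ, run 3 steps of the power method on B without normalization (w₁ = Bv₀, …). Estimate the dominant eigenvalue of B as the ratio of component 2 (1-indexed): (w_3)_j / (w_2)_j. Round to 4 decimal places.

12.1585

B = A + 4I has rows (1, -4, 3); (5, 9, 4); (1, 2, 5)
w1 = Bv₀ = (-19, -4, -13)
w2 = Bw1 = (-42, -183, -92)
w3 = Bw2 = (414, -2225, -868)
Ratio: -2225/-183 = 12.1585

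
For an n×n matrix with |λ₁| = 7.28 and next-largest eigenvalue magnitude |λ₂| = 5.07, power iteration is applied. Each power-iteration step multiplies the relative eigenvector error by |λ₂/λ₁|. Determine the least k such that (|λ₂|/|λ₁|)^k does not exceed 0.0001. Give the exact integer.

26

|λ₂/λ₁| = 5.07/7.28 = 0.69643
Need k ≥ ln(0.0001) / ln(0.69643) = -9.2103 / -0.3618 ≈ 25.458
Smallest integer k satisfying the bound: 26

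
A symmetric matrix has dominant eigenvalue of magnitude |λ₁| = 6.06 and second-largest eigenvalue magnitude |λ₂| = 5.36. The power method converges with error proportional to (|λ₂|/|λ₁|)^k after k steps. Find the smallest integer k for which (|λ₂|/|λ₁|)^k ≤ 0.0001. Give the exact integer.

|λ₂/λ₁| = 5.36/6.06 = 0.88449
Need k ≥ ln(0.0001) / ln(0.88449) = -9.2103 / -0.1227 ≈ 75.036
Smallest integer k satisfying the bound: 76

76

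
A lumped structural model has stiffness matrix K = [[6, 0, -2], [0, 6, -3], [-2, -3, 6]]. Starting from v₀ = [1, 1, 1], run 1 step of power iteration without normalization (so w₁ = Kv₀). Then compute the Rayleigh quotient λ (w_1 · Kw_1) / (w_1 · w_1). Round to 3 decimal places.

4.692

w1 = Kv₀ = (6·1 + 0·1 + (-2)·1; 0·1 + 6·1 + (-3)·1; (-2)·1 + (-3)·1 + 6·1) = (4, 3, 1)
Kw1 = (22, 15, -11)
w1·Kw1 = 4·22 + 3·15 + 1·(-11) = 122; w1·w1 = 4·4 + 3·3 + 1·1 = 26
λ ≈ 122/26 = 4.692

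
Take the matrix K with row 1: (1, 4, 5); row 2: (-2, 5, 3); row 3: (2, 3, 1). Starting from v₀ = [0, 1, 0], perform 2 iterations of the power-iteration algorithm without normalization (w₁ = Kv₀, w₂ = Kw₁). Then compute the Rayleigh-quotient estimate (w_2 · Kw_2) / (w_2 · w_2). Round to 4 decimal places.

w1 = Kv₀ = (1·0 + 4·1 + 5·0; (-2)·0 + 5·1 + 3·0; 2·0 + 3·1 + 1·0) = (4, 5, 3)
w2 = Kw1 = (1·4 + 4·5 + 5·3; (-2)·4 + 5·5 + 3·3; 2·4 + 3·5 + 1·3) = (39, 26, 26)
Kw2 = (273, 130, 182)
w2·Kw2 = 39·273 + 26·130 + 26·182 = 18759; w2·w2 = 39·39 + 26·26 + 26·26 = 2873
λ ≈ 18759/2873 = 6.5294

λ ≈ 6.5294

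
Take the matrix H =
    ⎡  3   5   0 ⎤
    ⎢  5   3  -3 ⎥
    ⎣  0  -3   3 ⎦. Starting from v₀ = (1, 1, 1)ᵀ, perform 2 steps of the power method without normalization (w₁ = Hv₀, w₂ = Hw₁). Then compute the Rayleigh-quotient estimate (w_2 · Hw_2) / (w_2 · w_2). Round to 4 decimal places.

w1 = Hv₀ = (3·1 + 5·1 + 0·1; 5·1 + 3·1 + (-3)·1; 0·1 + (-3)·1 + 3·1) = (8, 5, 0)
w2 = Hw1 = (3·8 + 5·5 + 0·0; 5·8 + 3·5 + (-3)·0; 0·8 + (-3)·5 + 3·0) = (49, 55, -15)
Hw2 = (422, 455, -210)
w2·Hw2 = 49·422 + 55·455 + (-15)·(-210) = 48853; w2·w2 = 49·49 + 55·55 + (-15)·(-15) = 5651
λ ≈ 48853/5651 = 8.6450

8.6450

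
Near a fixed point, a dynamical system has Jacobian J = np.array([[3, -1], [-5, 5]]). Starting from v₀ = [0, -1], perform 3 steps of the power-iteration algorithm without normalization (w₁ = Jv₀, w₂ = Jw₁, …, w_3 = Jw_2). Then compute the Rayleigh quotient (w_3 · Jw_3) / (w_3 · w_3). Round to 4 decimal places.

w1 = Jv₀ = (1, -5)
w2 = Jw1 = (8, -30)
w3 = Jw2 = (54, -190)
Jw3 = (352, -1220)
w3·Jw3 = 54·352 + (-190)·(-1220) = 250808; w3·w3 = 54·54 + (-190)·(-190) = 39016
λ ≈ 250808/39016 = 6.4283

6.4283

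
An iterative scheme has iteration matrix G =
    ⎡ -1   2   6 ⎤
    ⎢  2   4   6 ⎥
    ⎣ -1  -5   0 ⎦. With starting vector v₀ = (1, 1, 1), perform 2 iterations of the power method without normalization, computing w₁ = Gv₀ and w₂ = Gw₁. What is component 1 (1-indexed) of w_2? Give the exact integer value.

-19

w1 = Gv₀ = ((-1)·1 + 2·1 + 6·1; 2·1 + 4·1 + 6·1; (-1)·1 + (-5)·1 + 0·1) = (7, 12, -6)
w2 = Gw1 = ((-1)·7 + 2·12 + 6·(-6); 2·7 + 4·12 + 6·(-6); (-1)·7 + (-5)·12 + 0·(-6)) = (-19, 26, -67)
The requested component of w2 is -19.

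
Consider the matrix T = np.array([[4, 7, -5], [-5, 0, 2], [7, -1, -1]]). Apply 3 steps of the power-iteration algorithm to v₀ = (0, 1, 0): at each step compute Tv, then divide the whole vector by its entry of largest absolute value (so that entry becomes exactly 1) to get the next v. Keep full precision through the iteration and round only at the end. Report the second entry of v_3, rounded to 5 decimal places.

Tv0 = (7.000000, 0.000000, -1.000000); divide by 7.000000 → v1 = (1.000000, 0.000000, -0.142857)
Tv1 = (4.714286, -5.285714, 7.142857); divide by 7.142857 → v2 = (0.660000, -0.740000, 1.000000)
Tv2 = (-7.540000, -1.300000, 4.360000); divide by -7.540000 → v3 = (1.000000, 0.172414, -0.578249)
Requested entry of v3: -65/-377 = 0.17241

0.17241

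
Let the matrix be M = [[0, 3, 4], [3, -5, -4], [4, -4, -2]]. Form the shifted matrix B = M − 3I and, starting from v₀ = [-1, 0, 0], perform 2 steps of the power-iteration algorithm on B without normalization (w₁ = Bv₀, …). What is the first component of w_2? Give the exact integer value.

B = M − 3I has rows (-3, 3, 4); (3, -8, -4); (4, -4, -5)
w1 = Bv₀ = ((-3)·(-1) + 3·0 + 4·0; 3·(-1) + (-8)·0 + (-4)·0; 4·(-1) + (-4)·0 + (-5)·0) = (3, -3, -4)
w2 = Bw1 = ((-3)·3 + 3·(-3) + 4·(-4); 3·3 + (-8)·(-3) + (-4)·(-4); 4·3 + (-4)·(-3) + (-5)·(-4)) = (-34, 49, 44)
Requested component of w2: -34

-34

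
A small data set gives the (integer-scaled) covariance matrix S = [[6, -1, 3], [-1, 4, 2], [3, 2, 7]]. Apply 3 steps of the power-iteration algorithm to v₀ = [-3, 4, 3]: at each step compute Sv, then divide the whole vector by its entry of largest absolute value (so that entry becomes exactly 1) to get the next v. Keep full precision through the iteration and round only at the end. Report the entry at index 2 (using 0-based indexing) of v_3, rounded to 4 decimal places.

1.0000

Sv0 = (-13.00000, 25.00000, 20.00000); divide by 25.00000 → v1 = (-0.52000, 1.00000, 0.80000)
Sv1 = (-1.72000, 6.12000, 6.04000); divide by 6.12000 → v2 = (-0.28105, 1.00000, 0.98693)
Sv2 = (0.27451, 6.25490, 8.06536); divide by 8.06536 → v3 = (0.03404, 0.77553, 1.00000)
Requested entry of v3: 1234/1234 = 1.0000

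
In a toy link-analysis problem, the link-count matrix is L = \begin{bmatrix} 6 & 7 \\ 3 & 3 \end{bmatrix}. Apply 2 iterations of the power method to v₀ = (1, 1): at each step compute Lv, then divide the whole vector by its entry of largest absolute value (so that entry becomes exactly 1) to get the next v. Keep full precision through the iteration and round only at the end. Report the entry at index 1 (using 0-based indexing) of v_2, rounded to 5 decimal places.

Lv0 = (13.000000, 6.000000); divide by 13.000000 → v1 = (1.000000, 0.461538)
Lv1 = (9.230769, 4.384615); divide by 9.230769 → v2 = (1.000000, 0.475000)
Requested entry of v2: 57/120 = 0.47500

0.47500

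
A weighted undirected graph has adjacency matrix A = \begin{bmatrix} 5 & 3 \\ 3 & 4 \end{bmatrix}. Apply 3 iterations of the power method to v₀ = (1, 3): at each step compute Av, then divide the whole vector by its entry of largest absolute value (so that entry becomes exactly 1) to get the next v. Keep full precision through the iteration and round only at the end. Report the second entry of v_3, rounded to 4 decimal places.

Av0 = (14.00000, 15.00000); divide by 15.00000 → v1 = (0.93333, 1.00000)
Av1 = (7.66667, 6.80000); divide by 7.66667 → v2 = (1.00000, 0.88696)
Av2 = (7.66087, 6.54783); divide by 7.66087 → v3 = (1.00000, 0.85471)
Requested entry of v3: 753/881 = 0.8547

0.8547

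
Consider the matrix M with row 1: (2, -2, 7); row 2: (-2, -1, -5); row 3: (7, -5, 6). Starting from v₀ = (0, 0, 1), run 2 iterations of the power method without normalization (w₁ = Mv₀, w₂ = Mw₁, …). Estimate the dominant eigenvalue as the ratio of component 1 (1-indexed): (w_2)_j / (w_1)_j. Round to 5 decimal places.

w1 = Mv₀ = (7, -5, 6)
w2 = Mw1 = (66, -39, 110)
Ratio at component: 66 / 7 = 9.42857

9.42857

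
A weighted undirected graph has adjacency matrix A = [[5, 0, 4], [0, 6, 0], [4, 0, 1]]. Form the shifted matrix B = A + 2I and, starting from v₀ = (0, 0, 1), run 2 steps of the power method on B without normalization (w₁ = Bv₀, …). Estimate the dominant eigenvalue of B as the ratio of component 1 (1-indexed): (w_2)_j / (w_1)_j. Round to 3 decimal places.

B = A + 2I has rows (7, 0, 4); (0, 8, 0); (4, 0, 3)
w1 = Bv₀ = (7·0 + 0·0 + 4·1; 0·0 + 8·0 + 0·1; 4·0 + 0·0 + 3·1) = (4, 0, 3)
w2 = Bw1 = (7·4 + 0·0 + 4·3; 0·4 + 8·0 + 0·3; 4·4 + 0·0 + 3·3) = (40, 0, 25)
Ratio: 40/4 = 10.000

μ ≈ 10.000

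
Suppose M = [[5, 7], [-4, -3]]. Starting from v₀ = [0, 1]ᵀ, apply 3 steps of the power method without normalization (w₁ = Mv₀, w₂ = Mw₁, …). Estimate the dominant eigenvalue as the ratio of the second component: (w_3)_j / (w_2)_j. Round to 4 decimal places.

-0.0526

w1 = Mv₀ = (5·0 + 7·1; (-4)·0 + (-3)·1) = (7, -3)
w2 = Mw1 = (5·7 + 7·(-3); (-4)·7 + (-3)·(-3)) = (14, -19)
w3 = Mw2 = (-63, 1)
Ratio at component: 1 / -19 = -0.0526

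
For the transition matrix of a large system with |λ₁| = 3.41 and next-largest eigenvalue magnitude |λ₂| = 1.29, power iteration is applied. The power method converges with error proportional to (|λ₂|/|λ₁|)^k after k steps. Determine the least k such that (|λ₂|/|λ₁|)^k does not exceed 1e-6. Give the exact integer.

|λ₂/λ₁| = 1.29/3.41 = 0.37830
Need k ≥ ln(1e-6) / ln(0.37830) = -13.8155 / -0.9721 ≈ 14.212
Smallest integer k satisfying the bound: 15

15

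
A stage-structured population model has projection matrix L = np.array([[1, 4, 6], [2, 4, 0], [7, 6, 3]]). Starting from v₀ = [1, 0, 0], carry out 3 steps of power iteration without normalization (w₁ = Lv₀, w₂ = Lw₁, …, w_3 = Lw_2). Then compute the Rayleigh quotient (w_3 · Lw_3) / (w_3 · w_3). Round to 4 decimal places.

9.8197

w1 = Lv₀ = (1·1 + 4·0 + 6·0; 2·1 + 4·0 + 0·0; 7·1 + 6·0 + 3·0) = (1, 2, 7)
w2 = Lw1 = (1·1 + 4·2 + 6·7; 2·1 + 4·2 + 0·7; 7·1 + 6·2 + 3·7) = (51, 10, 40)
w3 = Lw2 = (331, 142, 537)
Lw3 = (4121, 1230, 4780)
w3·Lw3 = 331·4121 + 142·1230 + 537·4780 = 4105571; w3·w3 = 331·331 + 142·142 + 537·537 = 418094
λ ≈ 4105571/418094 = 9.8197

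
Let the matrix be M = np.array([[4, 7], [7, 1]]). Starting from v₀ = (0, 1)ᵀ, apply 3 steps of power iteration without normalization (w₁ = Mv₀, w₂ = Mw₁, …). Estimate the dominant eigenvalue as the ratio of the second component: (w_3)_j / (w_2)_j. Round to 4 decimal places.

w1 = Mv₀ = (4·0 + 7·1; 7·0 + 1·1) = (7, 1)
w2 = Mw1 = (4·7 + 7·1; 7·7 + 1·1) = (35, 50)
w3 = Mw2 = (490, 295)
Ratio at component: 295 / 50 = 5.9000

5.9000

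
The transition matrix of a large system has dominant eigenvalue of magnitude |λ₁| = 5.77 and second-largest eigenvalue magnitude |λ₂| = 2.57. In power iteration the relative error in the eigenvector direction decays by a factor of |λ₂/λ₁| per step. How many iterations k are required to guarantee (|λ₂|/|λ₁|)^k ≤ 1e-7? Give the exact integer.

|λ₂/λ₁| = 2.57/5.77 = 0.44541
Need k ≥ ln(1e-7) / ln(0.44541) = -16.1181 / -0.8088 ≈ 19.929
Smallest integer k satisfying the bound: 20

20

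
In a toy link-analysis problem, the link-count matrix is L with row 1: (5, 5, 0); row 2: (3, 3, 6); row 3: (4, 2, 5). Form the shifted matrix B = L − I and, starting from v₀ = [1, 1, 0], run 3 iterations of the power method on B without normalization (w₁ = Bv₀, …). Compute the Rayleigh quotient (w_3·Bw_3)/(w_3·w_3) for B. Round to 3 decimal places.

9.920

B = L − I has rows (4, 5, 0); (3, 2, 6); (4, 2, 4)
w1 = Bv₀ = (9, 5, 6)
w2 = Bw1 = (61, 73, 70)
w3 = Bw2 = (609, 749, 670)
Bw3 = (6181, 7345, 6614)
w3·Bw3 = 13697014; w3·w3 = 1380782; μ ≈ 13697014/1380782 = 9.920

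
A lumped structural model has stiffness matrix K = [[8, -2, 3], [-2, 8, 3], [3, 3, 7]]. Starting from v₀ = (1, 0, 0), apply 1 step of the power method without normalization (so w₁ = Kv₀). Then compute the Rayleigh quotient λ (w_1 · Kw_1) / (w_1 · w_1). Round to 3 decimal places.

w1 = Kv₀ = (8, -2, 3)
Kw1 = (77, -23, 39)
w1·Kw1 = 8·77 + (-2)·(-23) + 3·39 = 779; w1·w1 = 8·8 + (-2)·(-2) + 3·3 = 77
λ ≈ 779/77 = 10.117

10.117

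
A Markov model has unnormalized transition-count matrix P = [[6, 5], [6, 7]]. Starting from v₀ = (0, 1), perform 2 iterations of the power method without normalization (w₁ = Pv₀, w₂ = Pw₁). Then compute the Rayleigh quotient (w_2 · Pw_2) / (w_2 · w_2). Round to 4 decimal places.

w1 = Pv₀ = (5, 7)
w2 = Pw1 = (65, 79)
Pw2 = (785, 943)
w2·Pw2 = 65·785 + 79·943 = 125522; w2·w2 = 65·65 + 79·79 = 10466
λ ≈ 125522/10466 = 11.9933

λ ≈ 11.9933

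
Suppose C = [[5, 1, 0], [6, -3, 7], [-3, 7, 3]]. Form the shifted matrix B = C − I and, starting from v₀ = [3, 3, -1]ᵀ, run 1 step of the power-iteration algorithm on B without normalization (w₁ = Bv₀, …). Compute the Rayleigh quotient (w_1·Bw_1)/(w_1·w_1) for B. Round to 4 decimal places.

B = C − I has rows (4, 1, 0); (6, -4, 7); (-3, 7, 2)
w1 = Bv₀ = (15, -1, 10)
Bw1 = (59, 164, -32)
w1·Bw1 = 401; w1·w1 = 326; μ ≈ 401/326 = 1.2301

μ ≈ 1.2301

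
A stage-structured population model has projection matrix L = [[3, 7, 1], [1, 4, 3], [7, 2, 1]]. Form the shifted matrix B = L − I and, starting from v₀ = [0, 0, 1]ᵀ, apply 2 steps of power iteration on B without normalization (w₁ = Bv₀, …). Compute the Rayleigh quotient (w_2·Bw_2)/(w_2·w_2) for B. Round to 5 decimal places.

B = L − I has rows (2, 7, 1); (1, 3, 3); (7, 2, 0)
w1 = Bv₀ = (2·0 + 7·0 + 1·1; 1·0 + 3·0 + 3·1; 7·0 + 2·0 + 0·1) = (1, 3, 0)
w2 = Bw1 = (2·1 + 7·3 + 1·0; 1·1 + 3·3 + 3·0; 7·1 + 2·3 + 0·0) = (23, 10, 13)
Bw2 = (129, 92, 181)
w2·Bw2 = 6240; w2·w2 = 798; μ ≈ 6240/798 = 7.81955

7.81955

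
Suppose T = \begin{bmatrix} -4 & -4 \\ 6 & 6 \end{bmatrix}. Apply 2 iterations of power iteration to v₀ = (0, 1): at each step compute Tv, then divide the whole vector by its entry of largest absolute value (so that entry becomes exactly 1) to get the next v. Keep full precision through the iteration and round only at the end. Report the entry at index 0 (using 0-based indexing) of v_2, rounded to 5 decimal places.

Tv0 = (-4.000000, 6.000000); divide by 6.000000 → v1 = (-0.666667, 1.000000)
Tv1 = (-1.333333, 2.000000); divide by 2.000000 → v2 = (-0.666667, 1.000000)
Requested entry of v2: -8/12 = -0.66667

-0.66667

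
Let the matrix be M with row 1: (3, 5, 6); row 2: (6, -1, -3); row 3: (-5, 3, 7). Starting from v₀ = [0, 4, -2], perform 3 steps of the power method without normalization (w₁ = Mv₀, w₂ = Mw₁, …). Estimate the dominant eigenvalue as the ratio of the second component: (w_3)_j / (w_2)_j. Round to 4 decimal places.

4.3077

w1 = Mv₀ = (3·0 + 5·4 + 6·(-2); 6·0 + (-1)·4 + (-3)·(-2); (-5)·0 + 3·4 + 7·(-2)) = (8, 2, -2)
w2 = Mw1 = (3·8 + 5·2 + 6·(-2); 6·8 + (-1)·2 + (-3)·(-2); (-5)·8 + 3·2 + 7·(-2)) = (22, 52, -48)
w3 = Mw2 = (38, 224, -290)
Ratio at component: 224 / 52 = 4.3077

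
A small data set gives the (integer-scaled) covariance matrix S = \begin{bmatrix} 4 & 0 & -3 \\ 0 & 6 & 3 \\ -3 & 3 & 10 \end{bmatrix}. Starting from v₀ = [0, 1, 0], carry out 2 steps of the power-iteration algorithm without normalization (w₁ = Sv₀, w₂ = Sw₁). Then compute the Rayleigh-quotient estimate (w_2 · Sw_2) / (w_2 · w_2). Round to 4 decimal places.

λ ≈ 11.5796

w1 = Sv₀ = (4·0 + 0·1 + (-3)·0; 0·0 + 6·1 + 3·0; (-3)·0 + 3·1 + 10·0) = (0, 6, 3)
w2 = Sw1 = (4·0 + 0·6 + (-3)·3; 0·0 + 6·6 + 3·3; (-3)·0 + 3·6 + 10·3) = (-9, 45, 48)
Sw2 = (-180, 414, 642)
w2·Sw2 = (-9)·(-180) + 45·414 + 48·642 = 51066; w2·w2 = (-9)·(-9) + 45·45 + 48·48 = 4410
λ ≈ 51066/4410 = 11.5796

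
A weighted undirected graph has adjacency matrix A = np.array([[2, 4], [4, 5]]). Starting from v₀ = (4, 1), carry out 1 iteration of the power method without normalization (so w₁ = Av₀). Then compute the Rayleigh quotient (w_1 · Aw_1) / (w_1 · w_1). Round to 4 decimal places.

w1 = Av₀ = (2·4 + 4·1; 4·4 + 5·1) = (12, 21)
Aw1 = (108, 153)
w1·Aw1 = 12·108 + 21·153 = 4509; w1·w1 = 12·12 + 21·21 = 585
λ ≈ 4509/585 = 7.7077

7.7077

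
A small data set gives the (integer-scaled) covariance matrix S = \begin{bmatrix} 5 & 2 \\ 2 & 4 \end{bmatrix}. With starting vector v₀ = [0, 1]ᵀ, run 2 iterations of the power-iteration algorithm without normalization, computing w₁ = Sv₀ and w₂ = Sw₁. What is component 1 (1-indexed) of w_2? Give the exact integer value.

18

w1 = Sv₀ = (2, 4)
w2 = Sw1 = (18, 20)
The requested component of w2 is 18.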